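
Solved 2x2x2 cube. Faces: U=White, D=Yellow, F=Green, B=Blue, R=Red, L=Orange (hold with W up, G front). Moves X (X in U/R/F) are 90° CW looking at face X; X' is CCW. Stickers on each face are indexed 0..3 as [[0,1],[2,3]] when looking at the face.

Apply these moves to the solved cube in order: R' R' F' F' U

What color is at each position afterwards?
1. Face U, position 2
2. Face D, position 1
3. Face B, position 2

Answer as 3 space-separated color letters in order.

Answer: Y W G

Derivation:
After move 1 (R'): R=RRRR U=WBWB F=GWGW D=YGYG B=YBYB
After move 2 (R'): R=RRRR U=WYWY F=GBGB D=YWYW B=GBGB
After move 3 (F'): F=BBGG U=WYRR R=WRYR D=OOYW L=OYOW
After move 4 (F'): F=BGBG U=WYWY R=OROR D=YWYW L=OROR
After move 5 (U): U=WWYY F=ORBG R=GBOR B=ORGB L=BGOR
Query 1: U[2] = Y
Query 2: D[1] = W
Query 3: B[2] = G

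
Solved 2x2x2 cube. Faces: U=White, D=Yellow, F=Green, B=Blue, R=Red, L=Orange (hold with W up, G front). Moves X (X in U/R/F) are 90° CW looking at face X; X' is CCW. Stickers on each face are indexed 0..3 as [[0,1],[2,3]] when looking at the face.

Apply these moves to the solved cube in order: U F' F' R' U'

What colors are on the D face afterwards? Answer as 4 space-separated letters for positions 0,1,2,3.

Answer: W G Y R

Derivation:
After move 1 (U): U=WWWW F=RRGG R=BBRR B=OOBB L=GGOO
After move 2 (F'): F=RGRG U=WWBR R=YBYR D=GOYY L=GWOW
After move 3 (F'): F=GGRR U=WWYY R=OBGR D=WWYY L=GROB
After move 4 (R'): R=BROG U=WBYO F=GWRY D=WGYR B=YOWB
After move 5 (U'): U=BOWY F=GRRY R=GWOG B=BRWB L=YOOB
Query: D face = WGYR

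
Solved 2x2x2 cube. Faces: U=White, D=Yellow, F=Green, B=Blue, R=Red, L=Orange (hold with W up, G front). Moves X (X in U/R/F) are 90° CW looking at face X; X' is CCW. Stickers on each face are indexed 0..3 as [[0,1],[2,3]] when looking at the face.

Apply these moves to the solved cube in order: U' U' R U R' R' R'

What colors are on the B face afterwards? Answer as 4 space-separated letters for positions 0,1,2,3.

After move 1 (U'): U=WWWW F=OOGG R=GGRR B=RRBB L=BBOO
After move 2 (U'): U=WWWW F=BBGG R=OORR B=GGBB L=RROO
After move 3 (R): R=RORO U=WBWG F=BYGY D=YBYG B=WGWB
After move 4 (U): U=WWGB F=ROGY R=WGRO B=RRWB L=BYOO
After move 5 (R'): R=GOWR U=WWGR F=RWGB D=YOYY B=GRBB
After move 6 (R'): R=ORGW U=WBGG F=RWGR D=YWYB B=YROB
After move 7 (R'): R=RWOG U=WOGY F=RBGG D=YWYR B=BRWB
Query: B face = BRWB

Answer: B R W B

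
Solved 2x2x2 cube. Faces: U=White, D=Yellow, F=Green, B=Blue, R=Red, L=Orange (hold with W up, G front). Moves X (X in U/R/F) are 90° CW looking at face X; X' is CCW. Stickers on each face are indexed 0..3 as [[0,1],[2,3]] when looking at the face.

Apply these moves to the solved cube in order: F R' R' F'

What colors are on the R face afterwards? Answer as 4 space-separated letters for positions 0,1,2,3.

After move 1 (F): F=GGGG U=WWOO R=WRWR D=RRYY L=OYOY
After move 2 (R'): R=RRWW U=WBOB F=GWGO D=RGYG B=YBRB
After move 3 (R'): R=RWRW U=WROY F=GBGB D=RWYO B=GBGB
After move 4 (F'): F=BBGG U=WRRR R=WWRW D=YYYO L=OYOO
Query: R face = WWRW

Answer: W W R W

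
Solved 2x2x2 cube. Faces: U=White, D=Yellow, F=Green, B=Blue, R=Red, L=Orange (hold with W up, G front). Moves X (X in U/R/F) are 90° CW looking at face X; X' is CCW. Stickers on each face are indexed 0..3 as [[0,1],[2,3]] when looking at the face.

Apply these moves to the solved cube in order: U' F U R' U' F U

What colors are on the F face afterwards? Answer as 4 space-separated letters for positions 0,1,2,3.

Answer: O W W O

Derivation:
After move 1 (U'): U=WWWW F=OOGG R=GGRR B=RRBB L=BBOO
After move 2 (F): F=GOGO U=WWOB R=WGWR D=RGYY L=BYOY
After move 3 (U): U=OWBW F=WGGO R=RRWR B=BYBB L=GOOY
After move 4 (R'): R=RRRW U=OBBB F=WWGW D=RGYO B=YYGB
After move 5 (U'): U=BBOB F=GOGW R=WWRW B=RRGB L=YYOY
After move 6 (F): F=GGWO U=BBYY R=OWBW D=RWYO L=YROG
After move 7 (U): U=YBYB F=OWWO R=RRBW B=YRGB L=GGOG
Query: F face = OWWO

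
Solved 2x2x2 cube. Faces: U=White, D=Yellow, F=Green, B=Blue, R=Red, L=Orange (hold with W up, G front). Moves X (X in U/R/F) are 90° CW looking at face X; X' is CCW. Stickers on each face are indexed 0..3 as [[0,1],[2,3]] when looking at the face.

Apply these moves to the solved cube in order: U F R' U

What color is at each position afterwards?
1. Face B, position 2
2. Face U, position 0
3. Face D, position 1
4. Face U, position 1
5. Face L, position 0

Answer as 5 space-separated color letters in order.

After move 1 (U): U=WWWW F=RRGG R=BBRR B=OOBB L=GGOO
After move 2 (F): F=GRGR U=WWOG R=WBWR D=RBYY L=GYOY
After move 3 (R'): R=BRWW U=WBOO F=GWGG D=RRYR B=YOBB
After move 4 (U): U=OWOB F=BRGG R=YOWW B=GYBB L=GWOY
Query 1: B[2] = B
Query 2: U[0] = O
Query 3: D[1] = R
Query 4: U[1] = W
Query 5: L[0] = G

Answer: B O R W G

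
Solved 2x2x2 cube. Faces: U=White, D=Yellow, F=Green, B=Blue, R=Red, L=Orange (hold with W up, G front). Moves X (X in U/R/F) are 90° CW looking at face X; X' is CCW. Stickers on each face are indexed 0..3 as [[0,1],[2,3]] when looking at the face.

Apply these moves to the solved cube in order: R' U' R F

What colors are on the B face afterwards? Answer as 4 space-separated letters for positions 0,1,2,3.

After move 1 (R'): R=RRRR U=WBWB F=GWGW D=YGYG B=YBYB
After move 2 (U'): U=BBWW F=OOGW R=GWRR B=RRYB L=YBOO
After move 3 (R): R=RGRW U=BOWW F=OGGG D=YYYR B=WRBB
After move 4 (F): F=GOGG U=BOOB R=WGWW D=RRYR L=YYOY
Query: B face = WRBB

Answer: W R B B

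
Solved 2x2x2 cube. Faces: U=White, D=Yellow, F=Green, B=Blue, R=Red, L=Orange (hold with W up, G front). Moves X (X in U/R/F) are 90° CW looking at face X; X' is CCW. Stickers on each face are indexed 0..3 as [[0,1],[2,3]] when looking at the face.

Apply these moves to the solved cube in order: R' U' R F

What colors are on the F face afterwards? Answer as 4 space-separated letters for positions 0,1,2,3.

After move 1 (R'): R=RRRR U=WBWB F=GWGW D=YGYG B=YBYB
After move 2 (U'): U=BBWW F=OOGW R=GWRR B=RRYB L=YBOO
After move 3 (R): R=RGRW U=BOWW F=OGGG D=YYYR B=WRBB
After move 4 (F): F=GOGG U=BOOB R=WGWW D=RRYR L=YYOY
Query: F face = GOGG

Answer: G O G G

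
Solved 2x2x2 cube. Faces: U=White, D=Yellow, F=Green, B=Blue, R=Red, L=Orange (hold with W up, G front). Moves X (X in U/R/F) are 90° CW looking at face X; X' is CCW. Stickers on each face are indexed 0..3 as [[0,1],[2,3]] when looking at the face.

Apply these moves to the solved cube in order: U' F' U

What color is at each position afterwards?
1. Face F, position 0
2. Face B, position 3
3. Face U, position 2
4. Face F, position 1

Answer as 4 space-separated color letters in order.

After move 1 (U'): U=WWWW F=OOGG R=GGRR B=RRBB L=BBOO
After move 2 (F'): F=OGOG U=WWGR R=YGYR D=BOYY L=BWOW
After move 3 (U): U=GWRW F=YGOG R=RRYR B=BWBB L=OGOW
Query 1: F[0] = Y
Query 2: B[3] = B
Query 3: U[2] = R
Query 4: F[1] = G

Answer: Y B R G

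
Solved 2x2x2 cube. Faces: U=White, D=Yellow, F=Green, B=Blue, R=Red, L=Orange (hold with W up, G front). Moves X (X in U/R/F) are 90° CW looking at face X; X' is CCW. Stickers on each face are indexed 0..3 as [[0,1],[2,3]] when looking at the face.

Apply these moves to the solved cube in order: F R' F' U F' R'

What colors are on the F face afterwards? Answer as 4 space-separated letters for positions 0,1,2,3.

After move 1 (F): F=GGGG U=WWOO R=WRWR D=RRYY L=OYOY
After move 2 (R'): R=RRWW U=WBOB F=GWGO D=RGYG B=YBRB
After move 3 (F'): F=WOGG U=WBRW R=GRRW D=YYYG L=OBOO
After move 4 (U): U=RWWB F=GRGG R=YBRW B=OBRB L=WOOO
After move 5 (F'): F=RGGG U=RWYR R=YBYW D=OOYG L=WBOW
After move 6 (R'): R=BWYY U=RRYO F=RWGR D=OGYG B=GBOB
Query: F face = RWGR

Answer: R W G R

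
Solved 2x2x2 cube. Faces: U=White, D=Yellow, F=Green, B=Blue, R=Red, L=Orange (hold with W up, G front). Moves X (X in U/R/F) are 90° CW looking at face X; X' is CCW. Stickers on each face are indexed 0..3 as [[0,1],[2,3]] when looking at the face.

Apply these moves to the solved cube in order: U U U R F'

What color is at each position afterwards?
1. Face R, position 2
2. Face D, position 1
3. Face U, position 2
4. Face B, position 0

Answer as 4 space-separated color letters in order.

Answer: Y O R W

Derivation:
After move 1 (U): U=WWWW F=RRGG R=BBRR B=OOBB L=GGOO
After move 2 (U): U=WWWW F=BBGG R=OORR B=GGBB L=RROO
After move 3 (U): U=WWWW F=OOGG R=GGRR B=RRBB L=BBOO
After move 4 (R): R=RGRG U=WOWG F=OYGY D=YBYR B=WRWB
After move 5 (F'): F=YYOG U=WORR R=BGYG D=BOYR L=BGOW
Query 1: R[2] = Y
Query 2: D[1] = O
Query 3: U[2] = R
Query 4: B[0] = W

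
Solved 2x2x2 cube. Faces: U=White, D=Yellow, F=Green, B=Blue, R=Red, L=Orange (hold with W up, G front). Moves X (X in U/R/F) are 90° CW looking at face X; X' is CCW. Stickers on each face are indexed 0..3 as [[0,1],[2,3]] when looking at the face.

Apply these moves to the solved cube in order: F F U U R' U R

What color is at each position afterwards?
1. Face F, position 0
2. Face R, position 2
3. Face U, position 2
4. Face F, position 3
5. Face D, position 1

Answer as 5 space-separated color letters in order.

After move 1 (F): F=GGGG U=WWOO R=WRWR D=RRYY L=OYOY
After move 2 (F): F=GGGG U=WWYY R=OROR D=WWYY L=OROR
After move 3 (U): U=YWYW F=ORGG R=BBOR B=ORBB L=GGOR
After move 4 (U): U=YYWW F=BBGG R=OROR B=GGBB L=OROR
After move 5 (R'): R=RROO U=YBWG F=BYGW D=WBYG B=YGWB
After move 6 (U): U=WYGB F=RRGW R=YGOO B=ORWB L=BYOR
After move 7 (R): R=OYOG U=WRGW F=RBGG D=WWYO B=BRYB
Query 1: F[0] = R
Query 2: R[2] = O
Query 3: U[2] = G
Query 4: F[3] = G
Query 5: D[1] = W

Answer: R O G G W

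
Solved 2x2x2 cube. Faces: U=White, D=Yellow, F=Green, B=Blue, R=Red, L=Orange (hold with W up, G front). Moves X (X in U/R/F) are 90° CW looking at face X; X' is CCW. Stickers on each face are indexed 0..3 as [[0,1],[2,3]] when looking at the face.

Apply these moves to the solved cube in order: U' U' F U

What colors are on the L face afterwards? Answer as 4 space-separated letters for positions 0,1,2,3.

Answer: G B O Y

Derivation:
After move 1 (U'): U=WWWW F=OOGG R=GGRR B=RRBB L=BBOO
After move 2 (U'): U=WWWW F=BBGG R=OORR B=GGBB L=RROO
After move 3 (F): F=GBGB U=WWOR R=WOWR D=ROYY L=RYOY
After move 4 (U): U=OWRW F=WOGB R=GGWR B=RYBB L=GBOY
Query: L face = GBOY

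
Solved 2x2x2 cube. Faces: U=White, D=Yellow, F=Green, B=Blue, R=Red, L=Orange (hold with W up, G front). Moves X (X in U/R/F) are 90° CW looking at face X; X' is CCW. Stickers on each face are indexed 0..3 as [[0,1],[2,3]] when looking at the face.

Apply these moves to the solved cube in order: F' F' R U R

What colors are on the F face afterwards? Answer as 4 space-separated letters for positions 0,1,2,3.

Answer: O B G B

Derivation:
After move 1 (F'): F=GGGG U=WWRR R=YRYR D=OOYY L=OWOW
After move 2 (F'): F=GGGG U=WWYY R=OROR D=WWYY L=OROR
After move 3 (R): R=OORR U=WGYG F=GWGY D=WBYB B=YBWB
After move 4 (U): U=YWGG F=OOGY R=YBRR B=ORWB L=GWOR
After move 5 (R): R=RYRB U=YOGY F=OBGB D=WWYO B=GRWB
Query: F face = OBGB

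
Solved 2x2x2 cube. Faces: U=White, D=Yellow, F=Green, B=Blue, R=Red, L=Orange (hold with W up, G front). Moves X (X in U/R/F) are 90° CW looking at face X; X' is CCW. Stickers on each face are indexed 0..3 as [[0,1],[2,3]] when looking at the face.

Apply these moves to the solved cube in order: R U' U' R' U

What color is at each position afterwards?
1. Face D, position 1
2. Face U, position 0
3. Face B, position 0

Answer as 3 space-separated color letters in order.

After move 1 (R): R=RRRR U=WGWG F=GYGY D=YBYB B=WBWB
After move 2 (U'): U=GGWW F=OOGY R=GYRR B=RRWB L=WBOO
After move 3 (U'): U=GWGW F=WBGY R=OORR B=GYWB L=RROO
After move 4 (R'): R=OROR U=GWGG F=WWGW D=YBYY B=BYBB
After move 5 (U): U=GGGW F=ORGW R=BYOR B=RRBB L=WWOO
Query 1: D[1] = B
Query 2: U[0] = G
Query 3: B[0] = R

Answer: B G R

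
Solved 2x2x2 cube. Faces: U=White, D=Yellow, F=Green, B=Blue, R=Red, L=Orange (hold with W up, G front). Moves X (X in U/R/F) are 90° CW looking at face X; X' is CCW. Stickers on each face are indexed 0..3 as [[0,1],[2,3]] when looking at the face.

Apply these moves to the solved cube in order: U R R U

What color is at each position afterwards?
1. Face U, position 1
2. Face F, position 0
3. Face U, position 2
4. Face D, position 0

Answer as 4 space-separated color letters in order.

Answer: W R Y Y

Derivation:
After move 1 (U): U=WWWW F=RRGG R=BBRR B=OOBB L=GGOO
After move 2 (R): R=RBRB U=WRWG F=RYGY D=YBYO B=WOWB
After move 3 (R): R=RRBB U=WYWY F=RBGO D=YWYW B=GORB
After move 4 (U): U=WWYY F=RRGO R=GOBB B=GGRB L=RBOO
Query 1: U[1] = W
Query 2: F[0] = R
Query 3: U[2] = Y
Query 4: D[0] = Y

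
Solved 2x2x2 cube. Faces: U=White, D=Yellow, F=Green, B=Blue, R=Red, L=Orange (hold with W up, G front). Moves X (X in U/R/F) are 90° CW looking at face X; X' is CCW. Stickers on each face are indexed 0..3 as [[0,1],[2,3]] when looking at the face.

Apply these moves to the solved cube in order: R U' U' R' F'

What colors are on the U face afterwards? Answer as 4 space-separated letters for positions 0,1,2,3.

Answer: G W O O

Derivation:
After move 1 (R): R=RRRR U=WGWG F=GYGY D=YBYB B=WBWB
After move 2 (U'): U=GGWW F=OOGY R=GYRR B=RRWB L=WBOO
After move 3 (U'): U=GWGW F=WBGY R=OORR B=GYWB L=RROO
After move 4 (R'): R=OROR U=GWGG F=WWGW D=YBYY B=BYBB
After move 5 (F'): F=WWWG U=GWOO R=BRYR D=ROYY L=RGOG
Query: U face = GWOO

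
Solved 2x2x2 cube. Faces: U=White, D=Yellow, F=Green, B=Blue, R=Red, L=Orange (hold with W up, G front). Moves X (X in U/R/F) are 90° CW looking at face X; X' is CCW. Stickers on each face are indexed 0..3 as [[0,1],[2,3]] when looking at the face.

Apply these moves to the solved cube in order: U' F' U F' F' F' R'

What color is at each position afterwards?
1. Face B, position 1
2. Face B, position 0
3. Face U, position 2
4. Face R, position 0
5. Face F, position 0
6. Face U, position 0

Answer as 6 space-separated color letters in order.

Answer: W Y W R O G

Derivation:
After move 1 (U'): U=WWWW F=OOGG R=GGRR B=RRBB L=BBOO
After move 2 (F'): F=OGOG U=WWGR R=YGYR D=BOYY L=BWOW
After move 3 (U): U=GWRW F=YGOG R=RRYR B=BWBB L=OGOW
After move 4 (F'): F=GGYO U=GWRY R=ORBR D=GWYY L=OWOR
After move 5 (F'): F=GOGY U=GWOB R=WRGR D=WRYY L=OYOR
After move 6 (F'): F=OYGG U=GWWG R=RRWR D=YRYY L=OBOO
After move 7 (R'): R=RRRW U=GBWB F=OWGG D=YYYG B=YWRB
Query 1: B[1] = W
Query 2: B[0] = Y
Query 3: U[2] = W
Query 4: R[0] = R
Query 5: F[0] = O
Query 6: U[0] = G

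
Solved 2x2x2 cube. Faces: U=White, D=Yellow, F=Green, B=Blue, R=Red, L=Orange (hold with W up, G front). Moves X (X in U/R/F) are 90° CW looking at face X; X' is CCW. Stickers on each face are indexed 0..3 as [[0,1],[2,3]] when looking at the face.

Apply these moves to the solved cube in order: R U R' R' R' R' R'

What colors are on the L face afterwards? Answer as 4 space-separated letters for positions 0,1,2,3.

Answer: G Y O O

Derivation:
After move 1 (R): R=RRRR U=WGWG F=GYGY D=YBYB B=WBWB
After move 2 (U): U=WWGG F=RRGY R=WBRR B=OOWB L=GYOO
After move 3 (R'): R=BRWR U=WWGO F=RWGG D=YRYY B=BOBB
After move 4 (R'): R=RRBW U=WBGB F=RWGO D=YWYG B=YORB
After move 5 (R'): R=RWRB U=WRGY F=RBGB D=YWYO B=GOWB
After move 6 (R'): R=WBRR U=WWGG F=RRGY D=YBYB B=OOWB
After move 7 (R'): R=BRWR U=WWGO F=RWGG D=YRYY B=BOBB
Query: L face = GYOO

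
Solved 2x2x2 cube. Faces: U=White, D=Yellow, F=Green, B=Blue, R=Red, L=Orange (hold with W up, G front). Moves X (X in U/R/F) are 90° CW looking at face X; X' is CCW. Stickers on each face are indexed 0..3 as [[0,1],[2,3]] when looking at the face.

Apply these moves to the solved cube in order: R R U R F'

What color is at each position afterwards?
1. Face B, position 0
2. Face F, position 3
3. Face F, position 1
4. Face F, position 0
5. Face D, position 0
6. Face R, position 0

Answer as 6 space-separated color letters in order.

Answer: Y G W W B G

Derivation:
After move 1 (R): R=RRRR U=WGWG F=GYGY D=YBYB B=WBWB
After move 2 (R): R=RRRR U=WYWY F=GBGB D=YWYW B=GBGB
After move 3 (U): U=WWYY F=RRGB R=GBRR B=OOGB L=GBOO
After move 4 (R): R=RGRB U=WRYB F=RWGW D=YGYO B=YOWB
After move 5 (F'): F=WWRG U=WRRR R=GGYB D=BOYO L=GBOY
Query 1: B[0] = Y
Query 2: F[3] = G
Query 3: F[1] = W
Query 4: F[0] = W
Query 5: D[0] = B
Query 6: R[0] = G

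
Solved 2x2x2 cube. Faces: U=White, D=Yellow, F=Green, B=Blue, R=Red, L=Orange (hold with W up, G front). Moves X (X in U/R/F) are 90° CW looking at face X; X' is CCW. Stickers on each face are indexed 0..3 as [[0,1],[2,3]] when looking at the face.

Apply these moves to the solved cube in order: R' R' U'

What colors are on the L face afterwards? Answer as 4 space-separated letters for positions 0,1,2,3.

After move 1 (R'): R=RRRR U=WBWB F=GWGW D=YGYG B=YBYB
After move 2 (R'): R=RRRR U=WYWY F=GBGB D=YWYW B=GBGB
After move 3 (U'): U=YYWW F=OOGB R=GBRR B=RRGB L=GBOO
Query: L face = GBOO

Answer: G B O O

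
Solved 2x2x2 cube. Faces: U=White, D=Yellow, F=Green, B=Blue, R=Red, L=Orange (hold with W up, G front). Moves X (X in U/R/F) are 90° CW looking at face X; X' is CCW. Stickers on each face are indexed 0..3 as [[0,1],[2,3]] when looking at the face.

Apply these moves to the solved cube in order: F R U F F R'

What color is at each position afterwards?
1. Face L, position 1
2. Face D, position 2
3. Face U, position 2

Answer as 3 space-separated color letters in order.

After move 1 (F): F=GGGG U=WWOO R=WRWR D=RRYY L=OYOY
After move 2 (R): R=WWRR U=WGOG F=GRGY D=RBYB B=OBWB
After move 3 (U): U=OWGG F=WWGY R=OBRR B=OYWB L=GROY
After move 4 (F): F=GWYW U=OWYR R=GBGR D=ROYB L=GROB
After move 5 (F): F=YGWW U=OWBR R=YBRR D=GGYB L=GROO
After move 6 (R'): R=BRYR U=OWBO F=YWWR D=GGYW B=BYGB
Query 1: L[1] = R
Query 2: D[2] = Y
Query 3: U[2] = B

Answer: R Y B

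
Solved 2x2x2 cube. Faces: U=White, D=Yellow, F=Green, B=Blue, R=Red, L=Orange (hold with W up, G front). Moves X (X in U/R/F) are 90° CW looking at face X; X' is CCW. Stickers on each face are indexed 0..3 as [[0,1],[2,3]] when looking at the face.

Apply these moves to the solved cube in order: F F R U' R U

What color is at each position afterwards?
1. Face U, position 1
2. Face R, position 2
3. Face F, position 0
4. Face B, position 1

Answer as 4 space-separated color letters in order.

Answer: G R R B

Derivation:
After move 1 (F): F=GGGG U=WWOO R=WRWR D=RRYY L=OYOY
After move 2 (F): F=GGGG U=WWYY R=OROR D=WWYY L=OROR
After move 3 (R): R=OORR U=WGYG F=GWGY D=WBYB B=YBWB
After move 4 (U'): U=GGWY F=ORGY R=GWRR B=OOWB L=YBOR
After move 5 (R): R=RGRW U=GRWY F=OBGB D=WWYO B=YOGB
After move 6 (U): U=WGYR F=RGGB R=YORW B=YBGB L=OBOR
Query 1: U[1] = G
Query 2: R[2] = R
Query 3: F[0] = R
Query 4: B[1] = B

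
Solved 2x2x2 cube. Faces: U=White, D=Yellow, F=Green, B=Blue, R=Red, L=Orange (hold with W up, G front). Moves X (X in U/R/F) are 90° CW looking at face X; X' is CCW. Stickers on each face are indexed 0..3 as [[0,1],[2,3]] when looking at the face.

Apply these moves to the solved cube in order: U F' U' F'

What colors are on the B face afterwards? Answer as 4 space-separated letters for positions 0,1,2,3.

Answer: Y B B B

Derivation:
After move 1 (U): U=WWWW F=RRGG R=BBRR B=OOBB L=GGOO
After move 2 (F'): F=RGRG U=WWBR R=YBYR D=GOYY L=GWOW
After move 3 (U'): U=WRWB F=GWRG R=RGYR B=YBBB L=OOOW
After move 4 (F'): F=WGGR U=WRRY R=OGGR D=OWYY L=OBOW
Query: B face = YBBB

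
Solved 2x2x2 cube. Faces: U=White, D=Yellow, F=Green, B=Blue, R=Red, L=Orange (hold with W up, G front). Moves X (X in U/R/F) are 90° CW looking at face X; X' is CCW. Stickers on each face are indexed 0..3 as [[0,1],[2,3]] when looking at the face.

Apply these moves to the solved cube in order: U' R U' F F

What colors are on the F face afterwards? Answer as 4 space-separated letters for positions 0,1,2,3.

After move 1 (U'): U=WWWW F=OOGG R=GGRR B=RRBB L=BBOO
After move 2 (R): R=RGRG U=WOWG F=OYGY D=YBYR B=WRWB
After move 3 (U'): U=OGWW F=BBGY R=OYRG B=RGWB L=WROO
After move 4 (F): F=GBYB U=OGOR R=WYWG D=ROYR L=WYOB
After move 5 (F): F=YGBB U=OGBY R=OYRG D=WWYR L=WROO
Query: F face = YGBB

Answer: Y G B B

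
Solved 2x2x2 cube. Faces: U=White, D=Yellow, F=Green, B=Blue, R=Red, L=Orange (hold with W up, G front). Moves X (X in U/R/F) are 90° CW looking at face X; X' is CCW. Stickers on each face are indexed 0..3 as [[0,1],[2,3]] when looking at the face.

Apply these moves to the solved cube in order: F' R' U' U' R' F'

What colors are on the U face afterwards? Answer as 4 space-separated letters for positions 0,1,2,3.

Answer: B O W O

Derivation:
After move 1 (F'): F=GGGG U=WWRR R=YRYR D=OOYY L=OWOW
After move 2 (R'): R=RRYY U=WBRB F=GWGR D=OGYG B=YBOB
After move 3 (U'): U=BBWR F=OWGR R=GWYY B=RROB L=YBOW
After move 4 (U'): U=BRBW F=YBGR R=OWYY B=GWOB L=RROW
After move 5 (R'): R=WYOY U=BOBG F=YRGW D=OBYR B=GWGB
After move 6 (F'): F=RWYG U=BOWO R=BYOY D=RWYR L=RGOB
Query: U face = BOWO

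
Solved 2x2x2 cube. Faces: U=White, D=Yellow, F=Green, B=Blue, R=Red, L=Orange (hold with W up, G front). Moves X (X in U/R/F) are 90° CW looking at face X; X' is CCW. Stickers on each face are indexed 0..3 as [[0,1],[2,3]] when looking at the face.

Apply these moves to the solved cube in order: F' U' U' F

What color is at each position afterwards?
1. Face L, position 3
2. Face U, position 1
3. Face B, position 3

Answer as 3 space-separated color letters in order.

After move 1 (F'): F=GGGG U=WWRR R=YRYR D=OOYY L=OWOW
After move 2 (U'): U=WRWR F=OWGG R=GGYR B=YRBB L=BBOW
After move 3 (U'): U=RRWW F=BBGG R=OWYR B=GGBB L=YROW
After move 4 (F): F=GBGB U=RRWR R=WWWR D=YOYY L=YOOO
Query 1: L[3] = O
Query 2: U[1] = R
Query 3: B[3] = B

Answer: O R B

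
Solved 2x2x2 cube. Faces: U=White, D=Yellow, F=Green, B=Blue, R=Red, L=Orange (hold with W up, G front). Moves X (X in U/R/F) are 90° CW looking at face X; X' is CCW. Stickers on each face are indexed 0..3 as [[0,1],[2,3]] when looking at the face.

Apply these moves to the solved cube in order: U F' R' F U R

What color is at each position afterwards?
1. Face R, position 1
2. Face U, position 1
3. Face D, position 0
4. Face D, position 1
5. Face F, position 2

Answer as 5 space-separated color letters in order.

After move 1 (U): U=WWWW F=RRGG R=BBRR B=OOBB L=GGOO
After move 2 (F'): F=RGRG U=WWBR R=YBYR D=GOYY L=GWOW
After move 3 (R'): R=BRYY U=WBBO F=RWRR D=GGYG B=YOOB
After move 4 (F): F=RRRW U=WBWW R=BROY D=YBYG L=GGOG
After move 5 (U): U=WWWB F=BRRW R=YOOY B=GGOB L=RROG
After move 6 (R): R=OYYO U=WRWW F=BBRG D=YOYG B=BGWB
Query 1: R[1] = Y
Query 2: U[1] = R
Query 3: D[0] = Y
Query 4: D[1] = O
Query 5: F[2] = R

Answer: Y R Y O R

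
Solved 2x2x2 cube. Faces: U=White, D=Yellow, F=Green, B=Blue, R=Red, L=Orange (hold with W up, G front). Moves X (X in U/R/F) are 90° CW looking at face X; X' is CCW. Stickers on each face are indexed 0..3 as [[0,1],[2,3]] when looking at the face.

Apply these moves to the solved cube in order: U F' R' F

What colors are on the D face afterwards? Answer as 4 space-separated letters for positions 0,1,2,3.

After move 1 (U): U=WWWW F=RRGG R=BBRR B=OOBB L=GGOO
After move 2 (F'): F=RGRG U=WWBR R=YBYR D=GOYY L=GWOW
After move 3 (R'): R=BRYY U=WBBO F=RWRR D=GGYG B=YOOB
After move 4 (F): F=RRRW U=WBWW R=BROY D=YBYG L=GGOG
Query: D face = YBYG

Answer: Y B Y G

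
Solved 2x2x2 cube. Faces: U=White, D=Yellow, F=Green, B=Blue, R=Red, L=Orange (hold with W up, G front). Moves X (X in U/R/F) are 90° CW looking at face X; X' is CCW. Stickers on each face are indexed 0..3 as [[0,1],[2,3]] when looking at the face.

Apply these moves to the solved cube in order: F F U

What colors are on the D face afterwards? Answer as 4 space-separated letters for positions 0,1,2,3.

Answer: W W Y Y

Derivation:
After move 1 (F): F=GGGG U=WWOO R=WRWR D=RRYY L=OYOY
After move 2 (F): F=GGGG U=WWYY R=OROR D=WWYY L=OROR
After move 3 (U): U=YWYW F=ORGG R=BBOR B=ORBB L=GGOR
Query: D face = WWYY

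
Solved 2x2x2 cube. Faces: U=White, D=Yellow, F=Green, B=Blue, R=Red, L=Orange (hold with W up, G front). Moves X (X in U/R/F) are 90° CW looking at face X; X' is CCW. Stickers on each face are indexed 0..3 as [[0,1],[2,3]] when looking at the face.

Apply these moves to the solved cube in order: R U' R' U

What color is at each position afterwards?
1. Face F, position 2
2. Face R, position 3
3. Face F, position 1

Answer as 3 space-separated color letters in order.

After move 1 (R): R=RRRR U=WGWG F=GYGY D=YBYB B=WBWB
After move 2 (U'): U=GGWW F=OOGY R=GYRR B=RRWB L=WBOO
After move 3 (R'): R=YRGR U=GWWR F=OGGW D=YOYY B=BRBB
After move 4 (U): U=WGRW F=YRGW R=BRGR B=WBBB L=OGOO
Query 1: F[2] = G
Query 2: R[3] = R
Query 3: F[1] = R

Answer: G R R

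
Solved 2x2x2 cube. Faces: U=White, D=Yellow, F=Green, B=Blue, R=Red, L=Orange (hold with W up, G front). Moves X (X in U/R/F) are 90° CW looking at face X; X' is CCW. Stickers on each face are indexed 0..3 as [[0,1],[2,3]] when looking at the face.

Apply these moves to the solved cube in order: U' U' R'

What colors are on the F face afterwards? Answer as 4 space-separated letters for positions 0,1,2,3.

After move 1 (U'): U=WWWW F=OOGG R=GGRR B=RRBB L=BBOO
After move 2 (U'): U=WWWW F=BBGG R=OORR B=GGBB L=RROO
After move 3 (R'): R=OROR U=WBWG F=BWGW D=YBYG B=YGYB
Query: F face = BWGW

Answer: B W G W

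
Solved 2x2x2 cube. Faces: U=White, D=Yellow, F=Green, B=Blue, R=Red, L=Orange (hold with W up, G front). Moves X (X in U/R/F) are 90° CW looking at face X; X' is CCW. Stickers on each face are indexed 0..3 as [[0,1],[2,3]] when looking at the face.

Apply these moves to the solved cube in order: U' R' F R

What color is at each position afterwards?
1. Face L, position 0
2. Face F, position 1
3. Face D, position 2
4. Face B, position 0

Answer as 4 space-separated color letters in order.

After move 1 (U'): U=WWWW F=OOGG R=GGRR B=RRBB L=BBOO
After move 2 (R'): R=GRGR U=WBWR F=OWGW D=YOYG B=YRYB
After move 3 (F): F=GOWW U=WBOB R=WRRR D=GGYG L=BYOO
After move 4 (R): R=RWRR U=WOOW F=GGWG D=GYYY B=BRBB
Query 1: L[0] = B
Query 2: F[1] = G
Query 3: D[2] = Y
Query 4: B[0] = B

Answer: B G Y B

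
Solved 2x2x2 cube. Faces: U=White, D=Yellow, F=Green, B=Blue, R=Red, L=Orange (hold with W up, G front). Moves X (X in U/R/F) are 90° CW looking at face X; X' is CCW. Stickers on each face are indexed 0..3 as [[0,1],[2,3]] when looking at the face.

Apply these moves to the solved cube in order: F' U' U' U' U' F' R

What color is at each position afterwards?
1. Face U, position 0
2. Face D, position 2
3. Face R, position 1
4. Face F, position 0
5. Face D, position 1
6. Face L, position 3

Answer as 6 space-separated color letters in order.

After move 1 (F'): F=GGGG U=WWRR R=YRYR D=OOYY L=OWOW
After move 2 (U'): U=WRWR F=OWGG R=GGYR B=YRBB L=BBOW
After move 3 (U'): U=RRWW F=BBGG R=OWYR B=GGBB L=YROW
After move 4 (U'): U=RWRW F=YRGG R=BBYR B=OWBB L=GGOW
After move 5 (U'): U=WWRR F=GGGG R=YRYR B=BBBB L=OWOW
After move 6 (F'): F=GGGG U=WWYY R=OROR D=WWYY L=OROR
After move 7 (R): R=OORR U=WGYG F=GWGY D=WBYB B=YBWB
Query 1: U[0] = W
Query 2: D[2] = Y
Query 3: R[1] = O
Query 4: F[0] = G
Query 5: D[1] = B
Query 6: L[3] = R

Answer: W Y O G B R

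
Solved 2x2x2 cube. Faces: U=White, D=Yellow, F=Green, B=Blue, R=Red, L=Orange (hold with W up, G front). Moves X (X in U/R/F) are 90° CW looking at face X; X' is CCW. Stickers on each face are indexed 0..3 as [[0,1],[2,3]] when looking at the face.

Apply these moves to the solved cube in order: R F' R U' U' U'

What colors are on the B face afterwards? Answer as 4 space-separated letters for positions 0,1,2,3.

Answer: O G G B

Derivation:
After move 1 (R): R=RRRR U=WGWG F=GYGY D=YBYB B=WBWB
After move 2 (F'): F=YYGG U=WGRR R=BRYR D=OOYB L=OGOW
After move 3 (R): R=YBRR U=WYRG F=YOGB D=OWYW B=RBGB
After move 4 (U'): U=YGWR F=OGGB R=YORR B=YBGB L=RBOW
After move 5 (U'): U=GRYW F=RBGB R=OGRR B=YOGB L=YBOW
After move 6 (U'): U=RWGY F=YBGB R=RBRR B=OGGB L=YOOW
Query: B face = OGGB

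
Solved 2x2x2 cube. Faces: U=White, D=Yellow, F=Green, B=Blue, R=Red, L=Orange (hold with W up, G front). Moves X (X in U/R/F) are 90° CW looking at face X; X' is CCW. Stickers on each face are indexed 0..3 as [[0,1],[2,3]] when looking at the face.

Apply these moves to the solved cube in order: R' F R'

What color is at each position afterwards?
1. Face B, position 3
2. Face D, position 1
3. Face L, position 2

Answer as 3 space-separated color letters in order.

Answer: B G O

Derivation:
After move 1 (R'): R=RRRR U=WBWB F=GWGW D=YGYG B=YBYB
After move 2 (F): F=GGWW U=WBOO R=WRBR D=RRYG L=OYOG
After move 3 (R'): R=RRWB U=WYOY F=GBWO D=RGYW B=GBRB
Query 1: B[3] = B
Query 2: D[1] = G
Query 3: L[2] = O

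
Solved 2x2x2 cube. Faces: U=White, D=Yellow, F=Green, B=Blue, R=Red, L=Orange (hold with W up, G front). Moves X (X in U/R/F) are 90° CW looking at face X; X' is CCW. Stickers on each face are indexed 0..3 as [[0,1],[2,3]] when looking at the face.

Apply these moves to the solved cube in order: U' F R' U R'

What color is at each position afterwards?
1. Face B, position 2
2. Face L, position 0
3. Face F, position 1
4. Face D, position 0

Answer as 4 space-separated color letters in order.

Answer: O G W R

Derivation:
After move 1 (U'): U=WWWW F=OOGG R=GGRR B=RRBB L=BBOO
After move 2 (F): F=GOGO U=WWOB R=WGWR D=RGYY L=BYOY
After move 3 (R'): R=GRWW U=WBOR F=GWGB D=ROYO B=YRGB
After move 4 (U): U=OWRB F=GRGB R=YRWW B=BYGB L=GWOY
After move 5 (R'): R=RWYW U=OGRB F=GWGB D=RRYB B=OYOB
Query 1: B[2] = O
Query 2: L[0] = G
Query 3: F[1] = W
Query 4: D[0] = R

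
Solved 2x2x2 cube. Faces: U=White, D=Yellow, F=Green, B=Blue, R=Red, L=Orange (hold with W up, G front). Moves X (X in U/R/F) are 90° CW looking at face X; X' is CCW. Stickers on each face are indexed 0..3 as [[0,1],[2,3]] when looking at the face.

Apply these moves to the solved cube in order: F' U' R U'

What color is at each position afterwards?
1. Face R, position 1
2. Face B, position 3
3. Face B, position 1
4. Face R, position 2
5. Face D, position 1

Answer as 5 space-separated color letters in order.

After move 1 (F'): F=GGGG U=WWRR R=YRYR D=OOYY L=OWOW
After move 2 (U'): U=WRWR F=OWGG R=GGYR B=YRBB L=BBOW
After move 3 (R): R=YGRG U=WWWG F=OOGY D=OBYY B=RRRB
After move 4 (U'): U=WGWW F=BBGY R=OORG B=YGRB L=RROW
Query 1: R[1] = O
Query 2: B[3] = B
Query 3: B[1] = G
Query 4: R[2] = R
Query 5: D[1] = B

Answer: O B G R B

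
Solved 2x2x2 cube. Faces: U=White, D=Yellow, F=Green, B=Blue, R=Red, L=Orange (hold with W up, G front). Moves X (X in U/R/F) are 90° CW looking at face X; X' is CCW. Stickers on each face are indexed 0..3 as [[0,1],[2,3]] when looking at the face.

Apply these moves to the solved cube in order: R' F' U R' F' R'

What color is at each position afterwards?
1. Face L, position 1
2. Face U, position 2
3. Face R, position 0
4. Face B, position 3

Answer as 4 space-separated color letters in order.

After move 1 (R'): R=RRRR U=WBWB F=GWGW D=YGYG B=YBYB
After move 2 (F'): F=WWGG U=WBRR R=GRYR D=OOYG L=OBOW
After move 3 (U): U=RWRB F=GRGG R=YBYR B=OBYB L=WWOW
After move 4 (R'): R=BRYY U=RYRO F=GWGB D=ORYG B=GBOB
After move 5 (F'): F=WBGG U=RYBY R=RROY D=WWYG L=WOOR
After move 6 (R'): R=RYRO U=ROBG F=WYGY D=WBYG B=GBWB
Query 1: L[1] = O
Query 2: U[2] = B
Query 3: R[0] = R
Query 4: B[3] = B

Answer: O B R B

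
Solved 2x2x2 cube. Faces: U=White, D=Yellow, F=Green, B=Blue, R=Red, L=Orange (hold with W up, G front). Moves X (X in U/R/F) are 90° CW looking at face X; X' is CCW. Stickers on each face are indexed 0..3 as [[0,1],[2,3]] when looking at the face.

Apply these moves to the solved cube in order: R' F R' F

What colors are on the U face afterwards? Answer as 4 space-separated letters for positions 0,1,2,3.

After move 1 (R'): R=RRRR U=WBWB F=GWGW D=YGYG B=YBYB
After move 2 (F): F=GGWW U=WBOO R=WRBR D=RRYG L=OYOG
After move 3 (R'): R=RRWB U=WYOY F=GBWO D=RGYW B=GBRB
After move 4 (F): F=WGOB U=WYGY R=ORYB D=WRYW L=OROG
Query: U face = WYGY

Answer: W Y G Y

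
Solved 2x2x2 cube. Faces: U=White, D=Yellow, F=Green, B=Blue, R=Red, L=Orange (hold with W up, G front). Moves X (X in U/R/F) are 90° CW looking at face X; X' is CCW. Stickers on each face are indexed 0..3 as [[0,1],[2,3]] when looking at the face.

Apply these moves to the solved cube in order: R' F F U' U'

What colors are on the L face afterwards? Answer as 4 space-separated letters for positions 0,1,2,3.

Answer: O R O R

Derivation:
After move 1 (R'): R=RRRR U=WBWB F=GWGW D=YGYG B=YBYB
After move 2 (F): F=GGWW U=WBOO R=WRBR D=RRYG L=OYOG
After move 3 (F): F=WGWG U=WBGY R=OROR D=BWYG L=OROR
After move 4 (U'): U=BYWG F=ORWG R=WGOR B=ORYB L=YBOR
After move 5 (U'): U=YGBW F=YBWG R=OROR B=WGYB L=OROR
Query: L face = OROR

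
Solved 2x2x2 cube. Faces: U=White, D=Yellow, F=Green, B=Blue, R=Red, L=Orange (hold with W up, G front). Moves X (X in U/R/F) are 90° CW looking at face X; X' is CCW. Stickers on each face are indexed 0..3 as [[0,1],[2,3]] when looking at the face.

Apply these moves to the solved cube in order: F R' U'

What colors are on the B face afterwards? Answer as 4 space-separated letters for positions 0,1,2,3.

After move 1 (F): F=GGGG U=WWOO R=WRWR D=RRYY L=OYOY
After move 2 (R'): R=RRWW U=WBOB F=GWGO D=RGYG B=YBRB
After move 3 (U'): U=BBWO F=OYGO R=GWWW B=RRRB L=YBOY
Query: B face = RRRB

Answer: R R R B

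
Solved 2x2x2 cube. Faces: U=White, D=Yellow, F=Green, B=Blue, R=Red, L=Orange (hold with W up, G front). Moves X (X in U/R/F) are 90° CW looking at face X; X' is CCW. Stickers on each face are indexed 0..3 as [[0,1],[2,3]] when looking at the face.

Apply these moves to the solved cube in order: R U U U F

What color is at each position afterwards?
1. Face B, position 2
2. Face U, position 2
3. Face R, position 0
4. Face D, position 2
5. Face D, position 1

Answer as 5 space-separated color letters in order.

After move 1 (R): R=RRRR U=WGWG F=GYGY D=YBYB B=WBWB
After move 2 (U): U=WWGG F=RRGY R=WBRR B=OOWB L=GYOO
After move 3 (U): U=GWGW F=WBGY R=OORR B=GYWB L=RROO
After move 4 (U): U=GGWW F=OOGY R=GYRR B=RRWB L=WBOO
After move 5 (F): F=GOYO U=GGOB R=WYWR D=RGYB L=WYOB
Query 1: B[2] = W
Query 2: U[2] = O
Query 3: R[0] = W
Query 4: D[2] = Y
Query 5: D[1] = G

Answer: W O W Y G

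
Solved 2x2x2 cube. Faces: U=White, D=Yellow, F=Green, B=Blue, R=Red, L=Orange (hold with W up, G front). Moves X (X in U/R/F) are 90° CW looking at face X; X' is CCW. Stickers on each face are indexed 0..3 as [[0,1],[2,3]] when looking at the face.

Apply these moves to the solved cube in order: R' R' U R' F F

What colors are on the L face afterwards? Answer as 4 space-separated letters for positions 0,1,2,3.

After move 1 (R'): R=RRRR U=WBWB F=GWGW D=YGYG B=YBYB
After move 2 (R'): R=RRRR U=WYWY F=GBGB D=YWYW B=GBGB
After move 3 (U): U=WWYY F=RRGB R=GBRR B=OOGB L=GBOO
After move 4 (R'): R=BRGR U=WGYO F=RWGY D=YRYB B=WOWB
After move 5 (F): F=GRYW U=WGOB R=YROR D=GBYB L=GYOR
After move 6 (F): F=YGWR U=WGRY R=ORBR D=OYYB L=GGOB
Query: L face = GGOB

Answer: G G O B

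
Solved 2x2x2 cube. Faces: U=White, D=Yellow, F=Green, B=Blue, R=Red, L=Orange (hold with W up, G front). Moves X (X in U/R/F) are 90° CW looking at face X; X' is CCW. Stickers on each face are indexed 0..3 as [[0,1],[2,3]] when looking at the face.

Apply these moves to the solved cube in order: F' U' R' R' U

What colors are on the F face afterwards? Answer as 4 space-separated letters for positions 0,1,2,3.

Answer: R Y G Y

Derivation:
After move 1 (F'): F=GGGG U=WWRR R=YRYR D=OOYY L=OWOW
After move 2 (U'): U=WRWR F=OWGG R=GGYR B=YRBB L=BBOW
After move 3 (R'): R=GRGY U=WBWY F=ORGR D=OWYG B=YROB
After move 4 (R'): R=RYGG U=WOWY F=OBGY D=ORYR B=GRWB
After move 5 (U): U=WWYO F=RYGY R=GRGG B=BBWB L=OBOW
Query: F face = RYGY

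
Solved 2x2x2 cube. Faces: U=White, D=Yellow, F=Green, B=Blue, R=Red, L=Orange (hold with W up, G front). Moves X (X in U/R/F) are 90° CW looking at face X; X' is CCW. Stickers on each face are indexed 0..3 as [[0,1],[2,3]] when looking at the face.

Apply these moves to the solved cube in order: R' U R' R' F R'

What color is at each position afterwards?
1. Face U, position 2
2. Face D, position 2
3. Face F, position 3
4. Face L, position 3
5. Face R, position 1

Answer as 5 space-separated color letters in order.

After move 1 (R'): R=RRRR U=WBWB F=GWGW D=YGYG B=YBYB
After move 2 (U): U=WWBB F=RRGW R=YBRR B=OOYB L=GWOO
After move 3 (R'): R=BRYR U=WYBO F=RWGB D=YRYW B=GOGB
After move 4 (R'): R=RRBY U=WGBG F=RYGO D=YWYB B=WORB
After move 5 (F): F=GROY U=WGOW R=BRGY D=BRYB L=GYOW
After move 6 (R'): R=RYBG U=WROW F=GGOW D=BRYY B=BORB
Query 1: U[2] = O
Query 2: D[2] = Y
Query 3: F[3] = W
Query 4: L[3] = W
Query 5: R[1] = Y

Answer: O Y W W Y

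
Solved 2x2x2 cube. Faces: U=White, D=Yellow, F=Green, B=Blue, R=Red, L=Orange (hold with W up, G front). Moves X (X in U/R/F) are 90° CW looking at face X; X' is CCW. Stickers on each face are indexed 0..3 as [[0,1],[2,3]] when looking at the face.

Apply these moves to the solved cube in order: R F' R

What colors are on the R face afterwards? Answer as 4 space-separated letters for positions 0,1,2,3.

Answer: Y B R R

Derivation:
After move 1 (R): R=RRRR U=WGWG F=GYGY D=YBYB B=WBWB
After move 2 (F'): F=YYGG U=WGRR R=BRYR D=OOYB L=OGOW
After move 3 (R): R=YBRR U=WYRG F=YOGB D=OWYW B=RBGB
Query: R face = YBRR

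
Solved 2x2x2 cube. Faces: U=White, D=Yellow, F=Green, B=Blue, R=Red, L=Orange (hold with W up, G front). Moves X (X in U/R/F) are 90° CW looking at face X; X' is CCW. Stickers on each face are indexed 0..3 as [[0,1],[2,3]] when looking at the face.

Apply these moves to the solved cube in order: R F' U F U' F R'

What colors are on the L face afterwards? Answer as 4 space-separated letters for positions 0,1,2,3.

After move 1 (R): R=RRRR U=WGWG F=GYGY D=YBYB B=WBWB
After move 2 (F'): F=YYGG U=WGRR R=BRYR D=OOYB L=OGOW
After move 3 (U): U=RWRG F=BRGG R=WBYR B=OGWB L=YYOW
After move 4 (F): F=GBGR U=RWWY R=RBGR D=YWYB L=YOOO
After move 5 (U'): U=WYRW F=YOGR R=GBGR B=RBWB L=OGOO
After move 6 (F): F=GYRO U=WYOG R=RBWR D=GGYB L=OYOW
After move 7 (R'): R=BRRW U=WWOR F=GYRG D=GYYO B=BBGB
Query: L face = OYOW

Answer: O Y O W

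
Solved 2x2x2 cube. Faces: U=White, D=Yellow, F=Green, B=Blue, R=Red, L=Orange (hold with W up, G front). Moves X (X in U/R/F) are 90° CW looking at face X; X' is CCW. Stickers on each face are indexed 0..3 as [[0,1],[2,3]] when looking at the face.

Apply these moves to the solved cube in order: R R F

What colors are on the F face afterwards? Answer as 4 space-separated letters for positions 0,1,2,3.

After move 1 (R): R=RRRR U=WGWG F=GYGY D=YBYB B=WBWB
After move 2 (R): R=RRRR U=WYWY F=GBGB D=YWYW B=GBGB
After move 3 (F): F=GGBB U=WYOO R=WRYR D=RRYW L=OYOW
Query: F face = GGBB

Answer: G G B B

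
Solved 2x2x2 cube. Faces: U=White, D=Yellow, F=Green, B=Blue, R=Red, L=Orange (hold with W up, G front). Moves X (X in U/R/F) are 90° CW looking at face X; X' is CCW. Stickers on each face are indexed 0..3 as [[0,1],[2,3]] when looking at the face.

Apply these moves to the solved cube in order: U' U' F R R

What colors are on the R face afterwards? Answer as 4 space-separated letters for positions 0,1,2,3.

Answer: R W O W

Derivation:
After move 1 (U'): U=WWWW F=OOGG R=GGRR B=RRBB L=BBOO
After move 2 (U'): U=WWWW F=BBGG R=OORR B=GGBB L=RROO
After move 3 (F): F=GBGB U=WWOR R=WOWR D=ROYY L=RYOY
After move 4 (R): R=WWRO U=WBOB F=GOGY D=RBYG B=RGWB
After move 5 (R): R=RWOW U=WOOY F=GBGG D=RWYR B=BGBB
Query: R face = RWOW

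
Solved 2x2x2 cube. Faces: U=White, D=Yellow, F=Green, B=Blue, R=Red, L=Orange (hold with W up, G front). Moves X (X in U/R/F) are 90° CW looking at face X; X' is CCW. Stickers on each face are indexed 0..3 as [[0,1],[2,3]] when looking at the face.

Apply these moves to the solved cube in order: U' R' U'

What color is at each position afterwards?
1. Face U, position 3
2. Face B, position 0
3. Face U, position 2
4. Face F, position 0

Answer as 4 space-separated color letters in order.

Answer: W G W B

Derivation:
After move 1 (U'): U=WWWW F=OOGG R=GGRR B=RRBB L=BBOO
After move 2 (R'): R=GRGR U=WBWR F=OWGW D=YOYG B=YRYB
After move 3 (U'): U=BRWW F=BBGW R=OWGR B=GRYB L=YROO
Query 1: U[3] = W
Query 2: B[0] = G
Query 3: U[2] = W
Query 4: F[0] = B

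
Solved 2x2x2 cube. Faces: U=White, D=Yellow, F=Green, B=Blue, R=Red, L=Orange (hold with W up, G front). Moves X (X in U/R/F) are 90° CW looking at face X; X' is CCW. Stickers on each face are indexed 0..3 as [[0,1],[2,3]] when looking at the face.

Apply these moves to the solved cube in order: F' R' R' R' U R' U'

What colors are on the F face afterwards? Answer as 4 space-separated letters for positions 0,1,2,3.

After move 1 (F'): F=GGGG U=WWRR R=YRYR D=OOYY L=OWOW
After move 2 (R'): R=RRYY U=WBRB F=GWGR D=OGYG B=YBOB
After move 3 (R'): R=RYRY U=WORY F=GBGB D=OWYR B=GBGB
After move 4 (R'): R=YYRR U=WGRG F=GOGY D=OBYB B=RBWB
After move 5 (U): U=RWGG F=YYGY R=RBRR B=OWWB L=GOOW
After move 6 (R'): R=BRRR U=RWGO F=YWGG D=OYYY B=BWBB
After move 7 (U'): U=WORG F=GOGG R=YWRR B=BRBB L=BWOW
Query: F face = GOGG

Answer: G O G G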